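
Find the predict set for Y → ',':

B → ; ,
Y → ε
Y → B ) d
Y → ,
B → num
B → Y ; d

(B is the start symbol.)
{ ',' }

PREDICT(Y → ',') = (FIRST(RHS) \ {ε}) ∪ (FOLLOW(Y) if ε ∈ FIRST(RHS), i.e. RHS ⇒* ε)
FIRST(',') = { ',' }
ε ∉ FIRST(','), so FOLLOW(Y) is not added.
PREDICT(Y → ',') = { ',' }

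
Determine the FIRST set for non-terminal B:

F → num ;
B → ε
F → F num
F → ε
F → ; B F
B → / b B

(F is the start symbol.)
{ '/', ε }

From B → ε:
  - ε-production, so ε ∈ FIRST(B)
From B → / b B:
  - '/' is a terminal: add '/' and stop

Collecting: FIRST(B) = { '/', ε }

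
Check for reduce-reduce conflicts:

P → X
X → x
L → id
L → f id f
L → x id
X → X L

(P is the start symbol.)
No reduce-reduce conflicts

A reduce-reduce conflict occurs when an LR(0) state has two complete items [A → α .] and [B → β .] — both call for a reduction, and with no lookahead the parser cannot choose between them.

Augment with P' → P and build the canonical LR(0) collection (I0 = CLOSURE({[P' → . P]}), then GOTO on every symbol after a dot until no new states appear). It has 11 states:
  I0: { [P → . X], [P' → . P], [X → . X L], [X → . x] }  — shift
  I1: { [P' → P .] }  — accept
  I2: { [L → . f id f], [L → . id], [L → . x id], [P → X .], [X → X . L] }  — shift, reduce
  I3: { [X → x .] }  — reduce
  I4: { [X → X L .] }  — reduce
  I5: { [L → f . id f] }  — shift
  I6: { [L → id .] }  — reduce
  I7: { [L → x . id] }  — shift
  I8: { [L → x id .] }  — reduce
  I9: { [L → f id . f] }  — shift
  I10: { [L → f id f .] }  — reduce

No state contains more than one complete item.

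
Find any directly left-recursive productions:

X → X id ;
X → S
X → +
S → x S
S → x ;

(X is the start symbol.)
Direct left recursion occurs when N → N α for some non-terminal N (the right-hand side begins with the left-hand side itself).

X → X id ;: LEFT RECURSIVE (starts with X)
X → S: starts with S
X → +: starts with '+'
S → x S: starts with x
S → x ;: starts with x

The grammar has direct left recursion on: X.

Answer: Yes, X is left-recursive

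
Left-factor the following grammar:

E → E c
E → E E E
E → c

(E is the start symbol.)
Left-factoring transforms A → αβ₁ | αβ₂ into A → αA' and A' → β₁ | β₂
(α is the longest common prefix among the alternatives). Repeat until
no nonterminal has two alternatives with a common prefix.

Round 1: E has alternatives sharing prefix 'E'. Introduce E': E → E E'
  Add: E' → c
  Add: E' → E E

No remaining common prefixes — done.

Resulting grammar:
E → E E'
E' → c
E' → E E
E → c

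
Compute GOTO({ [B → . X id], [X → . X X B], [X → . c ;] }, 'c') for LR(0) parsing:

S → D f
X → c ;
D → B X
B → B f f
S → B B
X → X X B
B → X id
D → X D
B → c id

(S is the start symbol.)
GOTO(I, 'c') = CLOSURE({ [A → αX.β] : [A → α.Xβ] ∈ I, X = 'c' })

Items with dot before 'c', with the dot advanced:
  [X → . c ;] → [X → c . ;]
Closure adds nothing (no advanced item has the dot before a non-terminal).

GOTO = { [X → c . ;] }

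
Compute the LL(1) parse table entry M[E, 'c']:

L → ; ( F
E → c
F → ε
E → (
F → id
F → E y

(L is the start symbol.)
E → c

To find M[E, 'c'], we find productions for E where 'c' is in the predict set (PREDICT(N → α) = (FIRST(α) \ {ε}) ∪ (FOLLOW(N) if α ⇒* ε)).

E → c: PREDICT = { 'c' }
  'c' is in predict set, so this production goes in M[E, 'c']
E → (: PREDICT = { '(' }

M[E, 'c'] = E → c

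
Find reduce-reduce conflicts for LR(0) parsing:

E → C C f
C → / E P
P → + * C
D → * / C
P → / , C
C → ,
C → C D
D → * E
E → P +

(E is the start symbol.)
Augment with E' → E and build the canonical LR(0) collection (I0 = CLOSURE({[E' → . E]}), then GOTO on every symbol after a dot until no new states appear). It has 24 states:
  I0: { [C → . ,], [C → . / E P], [C → . C D], [E → . C C f], [E → . P +], [E' → . E], [P → . + * C], [P → . / , C] }  — shift
  I1: { [P → + . * C] }  — shift
  I2: { [C → , .] }  — reduce
  I3: { [C → . ,], [C → . / E P], [C → . C D], [C → / . E P], [E → . C C f], [E → . P +], [P → . + * C], [P → . / , C], [P → / . , C] }  — shift
  I4: { [C → . ,], [C → . / E P], [C → . C D], [C → C . D], [D → . * / C], [D → . * E], [E → C . C f] }  — shift
  I5: { [E' → E .] }  — accept
  I6: { [E → P . +] }  — shift
  I7: { [E → P + .] }  — reduce
  I8: { [C → . ,], [C → . / E P], [C → . C D], [D → * . / C], [D → * . E], [E → . C C f], [E → . P +], [P → . + * C], [P → . / , C] }  — shift
  I9: { [C → . ,], [C → . / E P], [C → . C D], [C → / . E P], [E → . C C f], [E → . P +], [P → . + * C], [P → . / , C] }  — shift
  I10: { [C → C . D], [D → . * / C], [D → . * E], [E → C C . f] }  — shift
  I11: { [C → C D .] }  — reduce
  I12: { [E → C C f .] }  — reduce
  I13: { [C → / E . P], [P → . + * C], [P → . / , C] }  — shift
  I14: { [P → / . , C] }  — shift
  I15: { [C → / E P .] }  — reduce
  I16: { [C → . ,], [C → . / E P], [C → . C D], [P → / , . C] }  — shift
  I17: { [C → C . D], [D → . * / C], [D → . * E], [P → / , C .] }  — shift, reduce
  I18: { [C → . ,], [C → . / E P], [C → . C D], [C → / . E P], [D → * / . C], [E → . C C f], [E → . P +], [P → . + * C], [P → . / , C], [P → / . , C] }  — shift
  I19: { [D → * E .] }  — reduce
  I20: { [C → , .], [C → . ,], [C → . / E P], [C → . C D], [P → / , . C] }  — shift, reduce
  I21: { [C → . ,], [C → . / E P], [C → . C D], [C → C . D], [D → * / C .], [D → . * / C], [D → . * E], [E → C . C f] }  — shift, reduce
  I22: { [C → . ,], [C → . / E P], [C → . C D], [P → + * . C] }  — shift
  I23: { [C → C . D], [D → . * / C], [D → . * E], [P → + * C .] }  — shift, reduce

No state contains more than one complete item.

Answer: No reduce-reduce conflicts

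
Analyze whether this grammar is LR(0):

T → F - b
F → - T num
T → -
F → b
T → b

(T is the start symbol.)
No. Shift-reduce conflict between [T → - .] and [F → . - T num]

Augment with T' → T and build the canonical LR(0) collection (I0 = CLOSURE({[T' → . T]}), then GOTO on every symbol after a dot until no new states appear). It has 9 states:
  I0: { [F → . - T num], [F → . b], [T → . -], [T → . F - b], [T → . b], [T' → . T] }  — shift
  I1: { [F → - . T num], [F → . - T num], [F → . b], [T → - .], [T → . -], [T → . F - b], [T → . b] }  — shift, reduce
  I2: { [T → F . - b] }  — shift
  I3: { [T' → T .] }  — accept
  I4: { [F → b .], [T → b .] }  — 2 reduces
  I5: { [T → F - . b] }  — shift
  I6: { [T → F - b .] }  — reduce
  I7: { [F → - T . num] }  — shift
  I8: { [F → - T num .] }  — reduce

Conflict in state I1:
  Shift-reduce conflict between [T → - .] and [F → . - T num]
So the grammar is NOT LR(0).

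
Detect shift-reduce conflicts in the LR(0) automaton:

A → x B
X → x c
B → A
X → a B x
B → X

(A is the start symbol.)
A shift-reduce conflict occurs when an LR(0) state has both:
  - a complete (reduce) item [A → α .] (dot at the end), and
  - a shift item [B → β . c γ] (dot before a terminal).

Augment with A' → A and build the canonical LR(0) collection (I0 = CLOSURE({[A' → . A]}), then GOTO on every symbol after a dot until no new states appear). It has 11 states:
  I0: { [A → . x B], [A' → . A] }  — shift
  I1: { [A' → A .] }  — accept
  I2: { [A → . x B], [A → x . B], [B → . A], [B → . X], [X → . a B x], [X → . x c] }  — shift
  I3: { [B → A .] }  — reduce
  I4: { [A → x B .] }  — reduce
  I5: { [B → X .] }  — reduce
  I6: { [A → . x B], [B → . A], [B → . X], [X → . a B x], [X → . x c], [X → a . B x] }  — shift
  I7: { [A → . x B], [A → x . B], [B → . A], [B → . X], [X → . a B x], [X → . x c], [X → x . c] }  — shift
  I8: { [X → x c .] }  — reduce
  I9: { [X → a B . x] }  — shift
  I10: { [X → a B x .] }  — reduce

No state contains both a complete item and a shift item.

Answer: No shift-reduce conflicts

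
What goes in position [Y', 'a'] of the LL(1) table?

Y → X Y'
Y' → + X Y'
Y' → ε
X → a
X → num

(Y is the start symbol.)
Empty (error entry)

To find M[Y', 'a'], we find productions for Y' where 'a' is in the predict set (PREDICT(N → α) = (FIRST(α) \ {ε}) ∪ (FOLLOW(N) if α ⇒* ε)).

Relevant sets:
  FOLLOW(Y') = { $ }

Y' → + X Y': PREDICT = { '+' }
Y' → ε: PREDICT = { $ }

M[Y', 'a'] is empty (no production applies)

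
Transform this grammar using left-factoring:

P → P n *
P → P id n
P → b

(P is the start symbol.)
Left-factoring transforms A → αβ₁ | αβ₂ into A → αA' and A' → β₁ | β₂
(α is the longest common prefix among the alternatives). Repeat until
no nonterminal has two alternatives with a common prefix.

Round 1: P has alternatives sharing prefix 'P'. Introduce P': P → P P'
  Add: P' → n *
  Add: P' → id n

No remaining common prefixes — done.

Resulting grammar:
P → P P'
P' → n *
P' → id n
P → b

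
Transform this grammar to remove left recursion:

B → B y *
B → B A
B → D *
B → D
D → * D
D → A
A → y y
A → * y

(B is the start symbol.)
B is directly left-recursive. The standard transformation for
  A → A α₁ | ... | A α_m | β₁ | ... | β_n
is
  A  → β₁ A' | ... | β_n A'
  A' → α₁ A' | ... | α_m A' | ε

B → D * becomes B → D * B'
B → D becomes B → D B'
B → B y * becomes B' → y * B'
B → B A becomes B' → A B'
Add B' → ε

Productions for other non-terminals are unchanged:
  D → * D
  D → A
  A → y y
  A → * y

Resulting grammar:
B → D * B'
B → D B'
B' → y * B'
B' → A B'
B' → ε
D → * D
D → A
A → y y
A → * y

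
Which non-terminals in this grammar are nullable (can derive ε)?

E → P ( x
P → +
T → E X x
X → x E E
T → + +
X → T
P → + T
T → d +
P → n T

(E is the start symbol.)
None

There are no ε-productions, so no non-terminal can derive ε.
No non-terminals are nullable.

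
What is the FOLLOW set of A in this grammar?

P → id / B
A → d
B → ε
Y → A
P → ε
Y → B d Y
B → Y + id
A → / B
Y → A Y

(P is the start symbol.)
In Y → A: A is at the end, add FOLLOW(Y)
In Y → A Y: A is followed by Y, add FIRST(Y) \ {ε} = { '/', 'd' }

The FOLLOW sets referred to above (computed the same way, to a fixed point):
  FOLLOW(Y) = { '+' }

Taking the union: FOLLOW(A) = { '+', '/', 'd' }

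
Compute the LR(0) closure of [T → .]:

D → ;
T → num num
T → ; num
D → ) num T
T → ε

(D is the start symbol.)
{ [T → .] }

Start with: [T → .]
The dot is at the end, so nothing is added.

CLOSURE = { [T → .] }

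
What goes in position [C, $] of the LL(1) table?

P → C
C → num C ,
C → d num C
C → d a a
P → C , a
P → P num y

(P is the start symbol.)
Empty (error entry)

To find M[C, $], we find productions for C where $ is in the predict set (PREDICT(N → α) = (FIRST(α) \ {ε}) ∪ (FOLLOW(N) if α ⇒* ε)).

C → num C ,: PREDICT = { 'num' }
C → d num C: PREDICT = { 'd' }
C → d a a: PREDICT = { 'd' }

M[C, $] is empty (no production applies)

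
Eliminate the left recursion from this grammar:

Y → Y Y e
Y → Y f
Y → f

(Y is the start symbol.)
Y → f Y'
Y' → Y e Y'
Y' → f Y'
Y' → ε

Y is directly left-recursive. The standard transformation for
  A → A α₁ | ... | A α_m | β₁ | ... | β_n
is
  A  → β₁ A' | ... | β_n A'
  A' → α₁ A' | ... | α_m A' | ε

Y → f becomes Y → f Y'
Y → Y Y e becomes Y' → Y e Y'
Y → Y f becomes Y' → f Y'
Add Y' → ε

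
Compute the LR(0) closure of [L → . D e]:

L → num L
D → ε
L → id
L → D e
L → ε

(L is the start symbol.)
Start with: [L → . D e]
  [L → . D e] has the dot before D: add [D → .]
No further items can be added.

CLOSURE = { [D → .], [L → . D e] }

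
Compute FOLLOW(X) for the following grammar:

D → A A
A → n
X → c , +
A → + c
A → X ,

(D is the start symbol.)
To compute FOLLOW(X), find every occurrence of X on a right-hand side N → α X β: add FIRST(β) \ {ε}, and if β is empty or nullable also add FOLLOW(N). Iterate to a fixed point.

In A → X ,: X is followed by ',', add FIRST(',') \ {ε} = { ',' }

Taking the union: FOLLOW(X) = { ',' }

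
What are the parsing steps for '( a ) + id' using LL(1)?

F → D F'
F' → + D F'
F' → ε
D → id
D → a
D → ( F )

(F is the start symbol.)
Stack is shown with the top on the left.

Stack        Input         Action
---------------------------------
F $          ( a ) + id $  output F → D F'
D F' $       ( a ) + id $  output D → ( F )
( F ) F' $   ( a ) + id $  match '('
F ) F' $     a ) + id $    output F → D F'
D F' ) F' $  a ) + id $    output D → a
a F' ) F' $  a ) + id $    match 'a'
F' ) F' $    ) + id $      output F' → ε
) F' $       ) + id $      match ')'
F' $         + id $        output F' → + D F'
+ D F' $     + id $        match '+'
D F' $       id $          output D → id
id F' $      id $          match 'id'
F' $         $             output F' → ε
$            $             accept

The string is accepted.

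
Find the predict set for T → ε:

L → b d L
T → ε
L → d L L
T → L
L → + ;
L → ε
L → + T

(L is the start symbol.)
{ $, '+', 'b', 'd' }

PREDICT(T → ε) = (FIRST(RHS) \ {ε}) ∪ (FOLLOW(T) if ε ∈ FIRST(RHS), i.e. RHS ⇒* ε)
The right-hand side is ε (FIRST(ε) = { ε }), so the predict set is FOLLOW(T) = { $, '+', 'b', 'd' }
PREDICT(T → ε) = { $, '+', 'b', 'd' }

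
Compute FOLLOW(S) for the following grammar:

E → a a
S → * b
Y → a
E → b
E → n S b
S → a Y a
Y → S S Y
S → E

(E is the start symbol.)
To compute FOLLOW(S), find every occurrence of S on a right-hand side N → α S β: add FIRST(β) \ {ε}, and if β is empty or nullable also add FOLLOW(N). Iterate to a fixed point.

In E → n S b: S is followed by b, add FIRST(b) \ {ε} = { 'b' }
In Y → S S Y: S is followed by S Y, add FIRST(S Y) \ {ε} = { '*', 'a', 'b', 'n' }
In Y → S S Y: S is followed by Y, add FIRST(Y) \ {ε} = { '*', 'a', 'b', 'n' }

Taking the union: FOLLOW(S) = { '*', 'a', 'b', 'n' }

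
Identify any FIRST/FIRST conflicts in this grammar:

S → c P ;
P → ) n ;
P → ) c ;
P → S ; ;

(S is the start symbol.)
Yes. P → ')' n ';' / P → ')' c ';' on { ')' }

A FIRST/FIRST conflict occurs when two productions N → α and N → β for the same non-terminal have FIRST(α) ∩ FIRST(β) ≠ ∅ (with ε ∈ FIRST of a nullable right-hand side, so two nullable alternatives also conflict).

FIRST sets of the non-terminals at (or reachable through a nullable prefix from) the front of some alternative:
  FIRST(S) = { 'c' }

Productions for P:
  P → ) n ;: FIRST = { ')' }
  P → ) c ;: FIRST = { ')' }
  P → S ; ;: FIRST = { 'c' }
S has only one production, so no FIRST/FIRST conflict is possible there.

Conflict for P: P → ) n ; and P → ) c ;
  Overlap: { ')' }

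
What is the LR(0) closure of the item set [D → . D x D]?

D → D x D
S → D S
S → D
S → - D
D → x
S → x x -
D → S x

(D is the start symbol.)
{ [D → . D x D], [D → . S x], [D → . x], [S → . - D], [S → . D S], [S → . D], [S → . x x -] }

To compute CLOSURE, for each item [A → α.Bβ] where B is a non-terminal, add [B → .γ] for all productions B → γ; repeat for the newly added items until nothing changes.

Start with: [D → . D x D]
  [D → . D x D] has the dot before D: add [D → . x], [D → . S x]
  [D → . S x] has the dot before S: add [S → . D S], [S → . D], [S → . - D], [S → . x x -]
No further items can be added.

CLOSURE = { [D → . D x D], [D → . S x], [D → . x], [S → . - D], [S → . D S], [S → . D], [S → . x x -] }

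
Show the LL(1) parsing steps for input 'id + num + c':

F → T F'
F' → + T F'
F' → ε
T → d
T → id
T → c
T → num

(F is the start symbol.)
Stack is shown with the top on the left.

Stack     Input           Action
--------------------------------
F $       id + num + c $  output F → T F'
T F' $    id + num + c $  output T → id
id F' $   id + num + c $  match 'id'
F' $      + num + c $     output F' → + T F'
+ T F' $  + num + c $     match '+'
T F' $    num + c $       output T → num
num F' $  num + c $       match 'num'
F' $      + c $           output F' → + T F'
+ T F' $  + c $           match '+'
T F' $    c $             output T → c
c F' $    c $             match 'c'
F' $      $               output F' → ε
$         $               accept

The string is accepted.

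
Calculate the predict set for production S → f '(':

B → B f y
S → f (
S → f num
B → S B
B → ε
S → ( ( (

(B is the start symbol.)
{ 'f' }

PREDICT(S → f '(') = (FIRST(RHS) \ {ε}) ∪ (FOLLOW(S) if ε ∈ FIRST(RHS), i.e. RHS ⇒* ε)
FIRST(f '(') = { 'f' }
ε ∉ FIRST(f '('), so FOLLOW(S) is not added.
PREDICT(S → f '(') = { 'f' }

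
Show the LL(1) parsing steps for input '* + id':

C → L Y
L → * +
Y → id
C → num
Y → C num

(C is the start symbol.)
Stack is shown with the top on the left.

Stack    Input     Action
-------------------------
C $      * + id $  output C → L Y
L Y $    * + id $  output L → * +
* + Y $  * + id $  match '*'
+ Y $    + id $    match '+'
Y $      id $      output Y → id
id $     id $      match 'id'
$        $         accept

The string is accepted.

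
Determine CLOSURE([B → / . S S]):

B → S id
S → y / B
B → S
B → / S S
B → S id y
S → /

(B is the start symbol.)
{ [B → / . S S], [S → . /], [S → . y / B] }

Start with: [B → / . S S]
  [B → / . S S] has the dot before S: add [S → . y / B], [S → . /]
No further items can be added.

CLOSURE = { [B → / . S S], [S → . /], [S → . y / B] }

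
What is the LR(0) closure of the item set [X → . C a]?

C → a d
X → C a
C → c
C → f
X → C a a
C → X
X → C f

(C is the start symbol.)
{ [C → . X], [C → . a d], [C → . c], [C → . f], [X → . C a a], [X → . C a], [X → . C f] }

To compute CLOSURE, for each item [A → α.Bβ] where B is a non-terminal, add [B → .γ] for all productions B → γ; repeat for the newly added items until nothing changes.

Start with: [X → . C a]
  [X → . C a] has the dot before C: add [C → . a d], [C → . c], [C → . f], [C → . X]
  [C → . X] has the dot before X: add [X → . C a a], [X → . C f]
No further items can be added.

CLOSURE = { [C → . X], [C → . a d], [C → . c], [C → . f], [X → . C a a], [X → . C a], [X → . C f] }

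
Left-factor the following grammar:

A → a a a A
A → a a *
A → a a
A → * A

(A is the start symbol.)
Left-factoring transforms A → αβ₁ | αβ₂ into A → αA' and A' → β₁ | β₂
(α is the longest common prefix among the alternatives). Repeat until
no nonterminal has two alternatives with a common prefix.

Round 1: A has alternatives sharing prefix 'a a'. Introduce A': A → a a A'
  Add: A' → a A
  Add: A' → *
  Add: A' → ε

No remaining common prefixes — done.

Resulting grammar:
A → a a A'
A' → a A
A' → *
A' → ε
A → * A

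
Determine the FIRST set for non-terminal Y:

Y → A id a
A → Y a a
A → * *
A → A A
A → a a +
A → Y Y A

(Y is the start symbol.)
To compute FIRST(Y), examine every production with Y on the left-hand side, reading each right-hand side left to right until a non-nullable symbol is reached.

FIRST sets of the other non-terminals involved (by the same procedure, iterated to a fixed point):
  FIRST(A) = { '*', 'a' }

From Y → A id a:
  - A is a non-terminal: add FIRST(A) \ {ε} = { '*', 'a' }
    A is not nullable, so stop

Collecting: FIRST(Y) = { '*', 'a' }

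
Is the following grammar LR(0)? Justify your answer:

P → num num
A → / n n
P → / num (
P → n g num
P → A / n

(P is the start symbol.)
A grammar is LR(0) if no state in the canonical LR(0) collection has:
  - both a shift item (dot before a terminal) and a complete item (shift-reduce conflict), or
  - two or more complete items (reduce-reduce conflict; the accept item [P' → P .] counts as a complete item here).

Augment with P' → P and build the canonical LR(0) collection (I0 = CLOSURE({[P' → . P]}), then GOTO on every symbol after a dot until no new states appear). It has 15 states:
  I0: { [A → . / n n], [P → . / num (], [P → . A / n], [P → . n g num], [P → . num num], [P' → . P] }  — shift
  I1: { [A → / . n n], [P → / . num (] }  — shift
  I2: { [P → A . / n] }  — shift
  I3: { [P' → P .] }  — accept
  I4: { [P → n . g num] }  — shift
  I5: { [P → num . num] }  — shift
  I6: { [P → num num .] }  — reduce
  I7: { [P → n g . num] }  — shift
  I8: { [P → n g num .] }  — reduce
  I9: { [P → A / . n] }  — shift
  I10: { [P → A / n .] }  — reduce
  I11: { [A → / n . n] }  — shift
  I12: { [P → / num . (] }  — shift
  I13: { [P → / num ( .] }  — reduce
  I14: { [A → / n n .] }  — reduce

Every state is either a pure shift/goto state or contains exactly one complete item and nothing to shift — no conflicts. The grammar is LR(0).

Answer: Yes, the grammar is LR(0)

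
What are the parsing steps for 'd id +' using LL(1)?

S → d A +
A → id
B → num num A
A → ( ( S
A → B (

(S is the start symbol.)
LL(1) parsing maintains a stack (initially the start symbol over $) and the input. At each step: if the stack top is a terminal, match it against the current input token; if it is a non-terminal N, replace it with the RHS of M[N, lookahead] (the unique production whose predict set contains the lookahead).

Stack is shown with the top on the left.

Stack    Input     Action
-------------------------
S $      d id + $  output S → d A +
d A + $  d id + $  match 'd'
A + $    id + $    output A → id
id + $   id + $    match 'id'
+ $      + $       match '+'
$        $         accept

The string is accepted.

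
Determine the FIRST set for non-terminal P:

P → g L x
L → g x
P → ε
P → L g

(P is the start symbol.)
To compute FIRST(P), examine every production with P on the left-hand side, reading each right-hand side left to right until a non-nullable symbol is reached.

FIRST sets of the other non-terminals involved (by the same procedure, iterated to a fixed point):
  FIRST(L) = { 'g' }

From P → g L x:
  - g is a terminal: add 'g' and stop
From P → ε:
  - ε-production, so ε ∈ FIRST(P)
From P → L g:
  - L is a non-terminal: add FIRST(L) \ {ε} = { 'g' }
    L is not nullable, so stop

Collecting: FIRST(P) = { 'g', ε }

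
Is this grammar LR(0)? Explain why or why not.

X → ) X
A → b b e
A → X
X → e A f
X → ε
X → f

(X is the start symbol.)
Augment with X' → X and build the canonical LR(0) collection (I0 = CLOSURE({[X' → . X]}), then GOTO on every symbol after a dot until no new states appear). It has 12 states:
  I0: { [X → . ) X], [X → . e A f], [X → . f], [X → .], [X' → . X] }  — shift, reduce
  I1: { [X → ) . X], [X → . ) X], [X → . e A f], [X → . f], [X → .] }  — shift, reduce
  I2: { [X' → X .] }  — accept
  I3: { [A → . X], [A → . b b e], [X → . ) X], [X → . e A f], [X → . f], [X → .], [X → e . A f] }  — shift, reduce
  I4: { [X → f .] }  — reduce
  I5: { [X → e A . f] }  — shift
  I6: { [A → X .] }  — reduce
  I7: { [A → b . b e] }  — shift
  I8: { [A → b b . e] }  — shift
  I9: { [A → b b e .] }  — reduce
  I10: { [X → e A f .] }  — reduce
  I11: { [X → ) X .] }  — reduce

Conflict in state I0:
  Shift-reduce conflict between [X → .] and [X → . ) X]
So the grammar is NOT LR(0).

Answer: No. Shift-reduce conflict between [X → .] and [X → . ) X]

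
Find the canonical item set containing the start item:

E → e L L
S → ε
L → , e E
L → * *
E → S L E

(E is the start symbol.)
First, augment the grammar with E' → E
I₀ = CLOSURE({ [E' → . E] }):
  [E' → . E] has the dot before E: add [E → . e L L], [E → . S L E]
  [E → . S L E] has the dot before S: add [S → .]
No further items can be added.

I₀ = { [E → . S L E], [E → . e L L], [E' → . E], [S → .] }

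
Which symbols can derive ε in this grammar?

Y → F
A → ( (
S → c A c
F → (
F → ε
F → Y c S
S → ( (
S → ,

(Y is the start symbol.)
A non-terminal is nullable if it can derive ε (the empty string): either it has an ε-production, or it has a production whose right-hand side consists entirely of nullable non-terminals.

ε-productions: F → ε
So F is immediately nullable.
Y → F: every symbol on the right is nullable, so Y is nullable too.
No further non-terminal can be added: every production for the remaining non-terminals contains a terminal or a non-nullable non-terminal.
Nullable = { 'F', 'Y' }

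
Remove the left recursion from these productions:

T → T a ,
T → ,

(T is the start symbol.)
T → , T'
T' → a , T'
T' → ε

T is directly left-recursive. The standard transformation for
  A → A α₁ | ... | A α_m | β₁ | ... | β_n
is
  A  → β₁ A' | ... | β_n A'
  A' → α₁ A' | ... | α_m A' | ε

T → , becomes T → , T'
T → T a , becomes T' → a , T'
Add T' → ε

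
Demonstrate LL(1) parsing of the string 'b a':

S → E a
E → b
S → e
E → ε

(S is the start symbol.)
Stack is shown with the top on the left.

Stack  Input  Action
--------------------
S $    b a $  output S → E a
E a $  b a $  output E → b
b a $  b a $  match 'b'
a $    a $    match 'a'
$      $      accept

The string is accepted.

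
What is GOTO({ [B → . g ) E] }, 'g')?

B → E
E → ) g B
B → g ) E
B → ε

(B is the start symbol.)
GOTO(I, 'g') = CLOSURE({ [A → αX.β] : [A → α.Xβ] ∈ I, X = 'g' })

Items with dot before 'g', with the dot advanced:
  [B → . g ) E] → [B → g . ) E]
Closure adds nothing (no advanced item has the dot before a non-terminal).

GOTO = { [B → g . ) E] }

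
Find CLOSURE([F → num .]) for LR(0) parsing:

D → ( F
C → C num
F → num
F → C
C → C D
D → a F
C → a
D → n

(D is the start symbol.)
To compute CLOSURE, for each item [A → α.Bβ] where B is a non-terminal, add [B → .γ] for all productions B → γ; repeat for the newly added items until nothing changes.

Start with: [F → num .]
The dot is at the end, so nothing is added.

CLOSURE = { [F → num .] }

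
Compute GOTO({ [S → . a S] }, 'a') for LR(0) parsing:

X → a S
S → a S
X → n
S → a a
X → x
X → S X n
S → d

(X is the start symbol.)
GOTO(I, 'a') = CLOSURE({ [A → αX.β] : [A → α.Xβ] ∈ I, X = 'a' })

Items with dot before 'a', with the dot advanced:
  [S → . a S] → [S → a . S]
Closure of the advanced items:
  [S → a . S] has the dot before S: add [S → . a S], [S → . a a], [S → . d]

GOTO = { [S → . a S], [S → . a a], [S → . d], [S → a . S] }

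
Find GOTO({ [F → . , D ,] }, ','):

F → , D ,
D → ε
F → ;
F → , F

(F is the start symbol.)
{ [D → .], [F → , . D ,] }

GOTO(I, ',') = CLOSURE({ [A → αX.β] : [A → α.Xβ] ∈ I, X = ',' })

Items with dot before ',', with the dot advanced:
  [F → . , D ,] → [F → , . D ,]
Closure of the advanced items:
  [F → , . D ,] has the dot before D: add [D → .]

GOTO = { [D → .], [F → , . D ,] }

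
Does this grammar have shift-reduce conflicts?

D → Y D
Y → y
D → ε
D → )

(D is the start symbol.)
Yes — I0: [D → .] vs [D → . )]; I3: [D → .] vs [D → . )]

A shift-reduce conflict occurs when an LR(0) state has both:
  - a complete (reduce) item [A → α .] (dot at the end), and
  - a shift item [B → β . c γ] (dot before a terminal).

Augment with D' → D and build the canonical LR(0) collection (I0 = CLOSURE({[D' → . D]}), then GOTO on every symbol after a dot until no new states appear). It has 6 states:
  I0: { [D → . )], [D → . Y D], [D → .], [D' → . D], [Y → . y] }  — shift, reduce
  I1: { [D → ) .] }  — reduce
  I2: { [D' → D .] }  — accept
  I3: { [D → . )], [D → . Y D], [D → .], [D → Y . D], [Y → . y] }  — shift, reduce
  I4: { [Y → y .] }  — reduce
  I5: { [D → Y D .] }  — reduce

I0 contains reduce item [D → .] and shift items [D → . )], [Y → . y] — shift-reduce conflict.
I3 contains reduce item [D → .] and shift items [D → . )], [Y → . y] — shift-reduce conflict.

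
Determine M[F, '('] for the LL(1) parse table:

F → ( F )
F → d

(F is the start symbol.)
F → ( F )

To find M[F, '('], we find productions for F where '(' is in the predict set (PREDICT(N → α) = (FIRST(α) \ {ε}) ∪ (FOLLOW(N) if α ⇒* ε)).

F → ( F ): PREDICT = { '(' }
  '(' is in predict set, so this production goes in M[F, '(']
F → d: PREDICT = { 'd' }

M[F, '('] = F → ( F )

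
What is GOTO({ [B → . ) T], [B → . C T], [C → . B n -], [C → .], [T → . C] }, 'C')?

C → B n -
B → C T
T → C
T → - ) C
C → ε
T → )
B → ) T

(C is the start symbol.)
{ [B → . ) T], [B → . C T], [B → C . T], [C → . B n -], [C → .], [T → . )], [T → . - ) C], [T → . C], [T → C .] }

GOTO(I, 'C') = CLOSURE({ [A → αX.β] : [A → α.Xβ] ∈ I, X = 'C' })

Items with dot before 'C', with the dot advanced:
  [B → . C T] → [B → C . T]
  [T → . C] → [T → C .]
Closure of the advanced items:
  [B → C . T] has the dot before T: add [T → . C], [T → . - ) C], [T → . )]
  [T → . C] has the dot before C: add [C → . B n -], [C → .]
  [C → . B n -] has the dot before B: add [B → . C T], [B → . ) T]

GOTO = { [B → . ) T], [B → . C T], [B → C . T], [C → . B n -], [C → .], [T → . )], [T → . - ) C], [T → . C], [T → C .] }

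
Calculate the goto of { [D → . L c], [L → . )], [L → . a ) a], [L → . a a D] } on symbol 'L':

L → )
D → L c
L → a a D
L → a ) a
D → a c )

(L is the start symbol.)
{ [D → L . c] }

GOTO(I, 'L') = CLOSURE({ [A → αX.β] : [A → α.Xβ] ∈ I, X = 'L' })

Items with dot before 'L', with the dot advanced:
  [D → . L c] → [D → L . c]
Closure adds nothing (no advanced item has the dot before a non-terminal).

GOTO = { [D → L . c] }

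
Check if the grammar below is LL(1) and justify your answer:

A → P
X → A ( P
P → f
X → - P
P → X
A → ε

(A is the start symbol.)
A grammar is LL(1) if for each non-terminal N with multiple productions, the predict sets of those productions are pairwise disjoint, where PREDICT(N → α) = (FIRST(α) \ {ε}) ∪ (FOLLOW(N) if α ⇒* ε).

Relevant sets:
  FIRST(P) = { '(', '-', 'f' }
  FIRST(A) = { '(', '-', 'f', ε }
  FIRST(X) = { '(', '-', 'f' }
  FOLLOW(A) = { $, '(' }

For A:
  PREDICT(A → P) = { '(', '-', 'f' }
  PREDICT(A → ε) = { $, '(' }
For X:
  PREDICT(X → A '(' P) = { '(', '-', 'f' }
  PREDICT(X → '-' P) = { '-' }
For P:
  PREDICT(P → f) = { 'f' }
  PREDICT(P → X) = { '(', '-', 'f' }

Conflict found: Predict set conflict for A: { '(' }
The grammar is NOT LL(1).

Answer: No. Predict set conflict for A: { '(' }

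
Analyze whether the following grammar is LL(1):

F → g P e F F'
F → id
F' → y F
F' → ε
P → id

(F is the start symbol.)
A grammar is LL(1) if for each non-terminal N with multiple productions, the predict sets of those productions are pairwise disjoint, where PREDICT(N → α) = (FIRST(α) \ {ε}) ∪ (FOLLOW(N) if α ⇒* ε).

Relevant sets:
  FOLLOW(F') = { $, 'y' }

For F:
  PREDICT(F → g P e F F') = { 'g' }
  PREDICT(F → id) = { 'id' }
For F':
  PREDICT(F' → y F) = { 'y' }
  PREDICT(F' → ε) = { $, 'y' }
P has a single production, so nothing to check there.

Conflict found: Predict set conflict for F': { 'y' }
The grammar is NOT LL(1).

Answer: No. Predict set conflict for F': { 'y' }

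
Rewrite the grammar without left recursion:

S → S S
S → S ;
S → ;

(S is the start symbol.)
S is directly left-recursive. The standard transformation for
  A → A α₁ | ... | A α_m | β₁ | ... | β_n
is
  A  → β₁ A' | ... | β_n A'
  A' → α₁ A' | ... | α_m A' | ε

S → ; becomes S → ; S'
S → S S becomes S' → S S'
S → S ; becomes S' → ; S'
Add S' → ε

Resulting grammar:
S → ; S'
S' → S S'
S' → ; S'
S' → ε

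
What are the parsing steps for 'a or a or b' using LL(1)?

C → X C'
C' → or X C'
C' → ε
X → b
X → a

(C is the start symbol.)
LL(1) parsing maintains a stack (initially the start symbol over $) and the input. At each step: if the stack top is a terminal, match it against the current input token; if it is a non-terminal N, replace it with the RHS of M[N, lookahead] (the unique production whose predict set contains the lookahead).

Stack is shown with the top on the left.

Stack      Input          Action
--------------------------------
C $        a or a or b $  output C → X C'
X C' $     a or a or b $  output X → a
a C' $     a or a or b $  match 'a'
C' $       or a or b $    output C' → or X C'
or X C' $  or a or b $    match 'or'
X C' $     a or b $       output X → a
a C' $     a or b $       match 'a'
C' $       or b $         output C' → or X C'
or X C' $  or b $         match 'or'
X C' $     b $            output X → b
b C' $     b $            match 'b'
C' $       $              output C' → ε
$          $              accept

The string is accepted.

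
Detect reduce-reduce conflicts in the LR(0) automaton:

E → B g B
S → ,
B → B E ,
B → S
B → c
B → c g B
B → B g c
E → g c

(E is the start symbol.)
A reduce-reduce conflict occurs when an LR(0) state has two complete items [A → α .] and [B → β .] — both call for a reduction, and with no lookahead the parser cannot choose between them.

Augment with E' → E and build the canonical LR(0) collection (I0 = CLOSURE({[E' → . E]}), then GOTO on every symbol after a dot until no new states appear). It has 17 states:
  I0: { [B → . B E ,], [B → . B g c], [B → . S], [B → . c g B], [B → . c], [E → . B g B], [E → . g c], [E' → . E], [S → . ,] }  — shift
  I1: { [S → , .] }  — reduce
  I2: { [B → . B E ,], [B → . B g c], [B → . S], [B → . c g B], [B → . c], [B → B . E ,], [B → B . g c], [E → . B g B], [E → . g c], [E → B . g B], [S → . ,] }  — shift
  I3: { [E' → E .] }  — accept
  I4: { [B → S .] }  — reduce
  I5: { [B → c . g B], [B → c .] }  — shift, reduce
  I6: { [E → g . c] }  — shift
  I7: { [E → g c .] }  — reduce
  I8: { [B → . B E ,], [B → . B g c], [B → . S], [B → . c g B], [B → . c], [B → c g . B], [S → . ,] }  — shift
  I9: { [B → . B E ,], [B → . B g c], [B → . S], [B → . c g B], [B → . c], [B → B . E ,], [B → B . g c], [B → c g B .], [E → . B g B], [E → . g c], [S → . ,] }  — shift, reduce
  I10: { [B → B E . ,] }  — shift
  I11: { [B → B g . c], [E → g . c] }  — shift
  I12: { [B → B g c .], [E → g c .] }  — 2 reduces
  I13: { [B → B E , .] }  — reduce
  I14: { [B → . B E ,], [B → . B g c], [B → . S], [B → . c g B], [B → . c], [B → B g . c], [E → B g . B], [E → g . c], [S → . ,] }  — shift
  I15: { [B → . B E ,], [B → . B g c], [B → . S], [B → . c g B], [B → . c], [B → B . E ,], [B → B . g c], [E → . B g B], [E → . g c], [E → B g B .], [S → . ,] }  — shift, reduce
  I16: { [B → B g c .], [B → c . g B], [B → c .], [E → g c .] }  — shift, 3 reduces

I12 contains complete items [B → B g c .], [E → g c .] — reduce-reduce conflict.
I16 contains complete items [B → B g c .], [B → c .], [E → g c .] — reduce-reduce conflict.

Answer: Yes — I12: [B → B g c .] vs [E → g c .]; I16: [B → B g c .] vs [B → c .]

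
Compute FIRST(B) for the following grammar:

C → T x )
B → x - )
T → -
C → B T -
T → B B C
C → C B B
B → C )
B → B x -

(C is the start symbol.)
{ '-', 'x' }

FIRST sets of the other non-terminals involved (by the same procedure, iterated to a fixed point):
  FIRST(C) = { '-', 'x' }

From B → x - ):
  - x is a terminal: add 'x' and stop
From B → C ):
  - C is a non-terminal: add FIRST(C) \ {ε} = { '-', 'x' }
    C is not nullable, so stop
From B → B x -:
  - B is the symbol being defined: contributes nothing new
    B is not nullable, so stop

Collecting: FIRST(B) = { '-', 'x' }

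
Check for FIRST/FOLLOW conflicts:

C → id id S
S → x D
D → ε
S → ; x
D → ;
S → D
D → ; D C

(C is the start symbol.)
Nullable non-terminals: D, S.
FIRST sets used below: FIRST(D) = { ';', ε }

D: nullable alternative(s) D → ε; FOLLOW(D) = { $, 'id' }
  D → ε: FIRST \ {ε} = { } — this is the only nullable alternative, skip
  D → ;: FIRST \ {ε} = { ';' } — disjoint from FOLLOW(D)
  D → ; D C: FIRST \ {ε} = { ';' } — disjoint from FOLLOW(D)

S: nullable alternative(s) S → D; FOLLOW(S) = { $, 'id' }
  S → x D: FIRST \ {ε} = { 'x' } — disjoint from FOLLOW(S)
  S → ; x: FIRST \ {ε} = { ';' } — disjoint from FOLLOW(S)
  S → D: FIRST \ {ε} = { ';' } — this is the only nullable alternative, skip

C has no nullable alternative, so no FIRST/FOLLOW check is needed there.

No FIRST/FOLLOW conflicts found.

Answer: No FIRST/FOLLOW conflicts.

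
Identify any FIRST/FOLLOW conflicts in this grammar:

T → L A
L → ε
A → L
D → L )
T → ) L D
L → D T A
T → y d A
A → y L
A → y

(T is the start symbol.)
Yes. T → ')' L D with FOLLOW(T) on { ')' }; T → y d A with FOLLOW(T) on { 'y' }; L → D T A with FOLLOW(L) on { ')' }; A → y L with FOLLOW(A) on { 'y' }; A → y with FOLLOW(A) on { 'y' }

A FIRST/FOLLOW conflict occurs when a non-terminal N has a nullable alternative N → β (β ⇒* ε) and another alternative N → α with FIRST(α) ∩ FOLLOW(N) ≠ ∅: on such a lookahead the parser cannot decide between expanding α and letting N vanish via β.

Nullable non-terminals: A, L, T.
FIRST sets used below: FIRST(L) = { ')', ε }, FIRST(D) = { ')' }, FIRST(A) = { ')', 'y', ε }

A: nullable alternative(s) A → L; FOLLOW(A) = { $, ')', 'y' }
  A → L: FIRST \ {ε} = { ')' } — this is the only nullable alternative, skip
  A → y L: FIRST \ {ε} = { 'y' } — overlaps FOLLOW(A) on { 'y' }: CONFLICT
  A → y: FIRST \ {ε} = { 'y' } — overlaps FOLLOW(A) on { 'y' }: CONFLICT

L: nullable alternative(s) L → ε; FOLLOW(L) = { $, ')', 'y' }
  L → ε: FIRST \ {ε} = { } — this is the only nullable alternative, skip
  L → D T A: FIRST \ {ε} = { ')' } — overlaps FOLLOW(L) on { ')' }: CONFLICT

T: nullable alternative(s) T → L A; FOLLOW(T) = { $, ')', 'y' }
  T → L A: FIRST \ {ε} = { ')', 'y' } — this is the only nullable alternative, skip
  T → ) L D: FIRST \ {ε} = { ')' } — overlaps FOLLOW(T) on { ')' }: CONFLICT
  T → y d A: FIRST \ {ε} = { 'y' } — overlaps FOLLOW(T) on { 'y' }: CONFLICT

D has no nullable alternative, so no FIRST/FOLLOW check is needed there.

So the grammar has 5 FIRST/FOLLOW conflicts (marked CONFLICT above).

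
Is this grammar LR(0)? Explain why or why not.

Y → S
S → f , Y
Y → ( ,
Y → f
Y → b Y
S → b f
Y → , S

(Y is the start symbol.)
No. Shift-reduce conflict between [Y → f .] and [S → f . , Y]

A grammar is LR(0) if no state in the canonical LR(0) collection has:
  - both a shift item (dot before a terminal) and a complete item (shift-reduce conflict), or
  - two or more complete items (reduce-reduce conflict; the accept item [Y' → Y .] counts as a complete item here).

Augment with Y' → Y and build the canonical LR(0) collection (I0 = CLOSURE({[Y' → . Y]}), then GOTO on every symbol after a dot until no new states appear). It has 16 states:
  I0: { [S → . b f], [S → . f , Y], [Y → . ( ,], [Y → . , S], [Y → . S], [Y → . b Y], [Y → . f], [Y' → . Y] }  — shift
  I1: { [Y → ( . ,] }  — shift
  I2: { [S → . b f], [S → . f , Y], [Y → , . S] }  — shift
  I3: { [Y → S .] }  — reduce
  I4: { [Y' → Y .] }  — accept
  I5: { [S → . b f], [S → . f , Y], [S → b . f], [Y → . ( ,], [Y → . , S], [Y → . S], [Y → . b Y], [Y → . f], [Y → b . Y] }  — shift
  I6: { [S → f . , Y], [Y → f .] }  — shift, reduce
  I7: { [S → . b f], [S → . f , Y], [S → f , . Y], [Y → . ( ,], [Y → . , S], [Y → . S], [Y → . b Y], [Y → . f] }  — shift
  I8: { [S → f , Y .] }  — reduce
  I9: { [Y → b Y .] }  — reduce
  I10: { [S → b f .], [S → f . , Y], [Y → f .] }  — shift, 2 reduces
  I11: { [Y → , S .] }  — reduce
  I12: { [S → b . f] }  — shift
  I13: { [S → f . , Y] }  — shift
  I14: { [S → b f .] }  — reduce
  I15: { [Y → ( , .] }  — reduce

Conflict in state I6:
  Shift-reduce conflict between [Y → f .] and [S → f . , Y]
So the grammar is NOT LR(0).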